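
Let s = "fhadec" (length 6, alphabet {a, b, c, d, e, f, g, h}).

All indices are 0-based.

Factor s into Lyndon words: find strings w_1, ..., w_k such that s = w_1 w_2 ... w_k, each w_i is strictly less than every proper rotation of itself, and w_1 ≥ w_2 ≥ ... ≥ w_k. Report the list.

emit factor 1: 'fh' (i=0, period=2)
emit factor 2: 'adec' (i=2, period=4)

["fh", "adec"]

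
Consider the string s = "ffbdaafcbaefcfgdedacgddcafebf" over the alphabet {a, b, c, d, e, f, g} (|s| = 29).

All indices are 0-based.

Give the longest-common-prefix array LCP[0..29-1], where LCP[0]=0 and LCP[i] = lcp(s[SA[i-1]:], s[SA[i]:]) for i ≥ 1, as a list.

[0, 1, 1, 1, 2, 0, 1, 1, 0, 1, 1, 1, 0, 2, 1, 1, 1, 0, 1, 1, 0, 1, 1, 2, 1, 1, 1, 0, 2]

rank | idx | suffix
   0 |   4 | aafcbaefcfgdedacgddcafebf
   1 |  18 | acgddcafebf
   2 |   9 | aefcfgdedacgddcafebf
   3 |   5 | afcbaefcfgdedacgddcafebf
   4 |  24 | afebf
   5 |   8 | baefcfgdedacgddcafebf
   6 |   2 | bdaafcbaefcfgdedacgddcafebf
   7 |  27 | bf
   8 |  23 | cafebf
   9 |   7 | cbaefcfgdedacgddcafebf
  10 |  12 | cfgdedacgddcafebf
  11 |  19 | cgddcafebf
  12 |   3 | daafcbaefcfgdedacgddcafebf
  13 |  17 | dacgddcafebf
  14 |  22 | dcafebf
  15 |  21 | ddcafebf
  16 |  15 | dedacgddcafebf
  17 |  26 | ebf
  18 |  16 | edacgddcafebf
  19 |  10 | efcfgdedacgddcafebf
  20 |  28 | f
  21 |   1 | fbdaafcbaefcfgdedacgddcafebf
  22 |   6 | fcbaefcfgdedacgddcafebf
  23 |  11 | fcfgdedacgddcafebf
  24 |  25 | febf
  25 |   0 | ffbdaafcbaefcfgdedacgddcafebf
  26 |  13 | fgdedacgddcafebf
  27 |  20 | gddcafebf
  28 |  14 | gdedacgddcafebf

SA = [4, 18, 9, 5, 24, 8, 2, 27, 23, 7, 12, 19, 3, 17, 22, 21, 15, 26, 16, 10, 28, 1, 6, 11, 25, 0, 13, 20, 14]
i: (SA[i-1],SA[i]) lcp shared
  1: (4,18) 1 'a'
  2: (18,9) 1 'a'
  3: (9,5) 1 'a'
  4: (5,24) 2 'af'
  5: (24,8) 0 ''
  6: (8,2) 1 'b'
  7: (2,27) 1 'b'
  8: (27,23) 0 ''
  9: (23,7) 1 'c'
  10: (7,12) 1 'c'
  11: (12,19) 1 'c'
  12: (19,3) 0 ''
  13: (3,17) 2 'da'
  14: (17,22) 1 'd'
  15: (22,21) 1 'd'
  16: (21,15) 1 'd'
  17: (15,26) 0 ''
  18: (26,16) 1 'e'
  19: (16,10) 1 'e'
  20: (10,28) 0 ''
  21: (28,1) 1 'f'
  22: (1,6) 1 'f'
  23: (6,11) 2 'fc'
  24: (11,25) 1 'f'
  25: (25,0) 1 'f'
  26: (0,13) 1 'f'
  27: (13,20) 0 ''
  28: (20,14) 2 'gd'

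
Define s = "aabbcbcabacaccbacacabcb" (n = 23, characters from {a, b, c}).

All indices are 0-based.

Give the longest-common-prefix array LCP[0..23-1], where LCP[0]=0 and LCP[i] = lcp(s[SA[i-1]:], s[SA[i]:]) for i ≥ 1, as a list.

rank | idx | suffix
   0 |   0 | aabbcbcabacaccbacacabcb
   1 |   7 | abacaccbacacabcb
   2 |   1 | abbcbcabacaccbacacabcb
   3 |  19 | abcb
   4 |  17 | acabcb
   5 |  15 | acacabcb
   6 |   9 | acaccbacacabcb
   7 |  11 | accbacacabcb
   8 |  22 | b
   9 |  14 | bacacabcb
  10 |   8 | bacaccbacacabcb
  11 |   2 | bbcbcabacaccbacacabcb
  12 |   5 | bcabacaccbacacabcb
  13 |  20 | bcb
  14 |   3 | bcbcabacaccbacacabcb
  15 |   6 | cabacaccbacacabcb
  16 |  18 | cabcb
  17 |  16 | cacabcb
  18 |  10 | caccbacacabcb
  19 |  21 | cb
  20 |  13 | cbacacabcb
  21 |   4 | cbcabacaccbacacabcb
  22 |  12 | ccbacacabcb

SA = [0, 7, 1, 19, 17, 15, 9, 11, 22, 14, 8, 2, 5, 20, 3, 6, 18, 16, 10, 21, 13, 4, 12]
rank  pair      lcp
   1  s[0:],s[7:]  1  'a'
   2  s[7:],s[1:]  2  'ab'
   3  s[1:],s[19:]  2  'ab'
   4  s[19:],s[17:]  1  'a'
   5  s[17:],s[15:]  3  'aca'
   6  s[15:],s[9:]  4  'acac'
   7  s[9:],s[11:]  2  'ac'
   8  s[11:],s[22:]  0  ''
   9  s[22:],s[14:]  1  'b'
  10  s[14:],s[8:]  5  'bacac'
  11  s[8:],s[2:]  1  'b'
  12  s[2:],s[5:]  1  'b'
  13  s[5:],s[20:]  2  'bc'
  14  s[20:],s[3:]  3  'bcb'
  15  s[3:],s[6:]  0  ''
  16  s[6:],s[18:]  3  'cab'
  17  s[18:],s[16:]  2  'ca'
  18  s[16:],s[10:]  3  'cac'
  19  s[10:],s[21:]  1  'c'
  20  s[21:],s[13:]  2  'cb'
  21  s[13:],s[4:]  2  'cb'
  22  s[4:],s[12:]  1  'c'

[0, 1, 2, 2, 1, 3, 4, 2, 0, 1, 5, 1, 1, 2, 3, 0, 3, 2, 3, 1, 2, 2, 1]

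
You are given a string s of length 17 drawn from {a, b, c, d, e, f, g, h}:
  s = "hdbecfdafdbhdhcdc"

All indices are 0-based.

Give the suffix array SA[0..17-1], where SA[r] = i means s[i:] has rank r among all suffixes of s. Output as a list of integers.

[7, 2, 10, 16, 14, 4, 6, 1, 9, 15, 12, 3, 5, 8, 13, 0, 11]

rank→(start, suffix):
  0 → (7, 'afdbhdhcdc')
  1 → (2, 'becfdafdbhdhcdc')
  2 → (10, 'bhdhcdc')
  3 → (16, 'c')
  4 → (14, 'cdc')
  5 → (4, 'cfdafdbhdhcdc')
  6 → (6, 'dafdbhdhcdc')
  7 → (1, 'dbecfdafdbhdhcdc')
  8 → (9, 'dbhdhcdc')
  9 → (15, 'dc')
  10 → (12, 'dhcdc')
  11 → (3, 'ecfdafdbhdhcdc')
  12 → (5, 'fdafdbhdhcdc')
  13 → (8, 'fdbhdhcdc')
  14 → (13, 'hcdc')
  15 → (0, 'hdbecfdafdbhdhcdc')
  16 → (11, 'hdhcdc')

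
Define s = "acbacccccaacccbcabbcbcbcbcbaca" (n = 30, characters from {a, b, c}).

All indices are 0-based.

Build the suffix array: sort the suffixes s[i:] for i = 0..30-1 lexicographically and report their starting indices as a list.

sorted suffixes:
  #0 SA[0]=29  'a'
  #1 SA[1]=9  'aacccbcabbcbcbcbcbaca'
  #2 SA[2]=16  'abbcbcbcbcbaca'
  #3 SA[3]=27  'aca'
  #4 SA[4]=0  'acbacccccaacccbcabbcbcbcbcbaca'
  #5 SA[5]=10  'acccbcabbcbcbcbcbaca'
  #6 SA[6]=3  'acccccaacccbcabbcbcbcbcbaca'
  #7 SA[7]=26  'baca'
  #8 SA[8]=2  'bacccccaacccbcabbcbcbcbcbaca'
  #9 SA[9]=17  'bbcbcbcbcbaca'
  #10 SA[10]=14  'bcabbcbcbcbcbaca'
  #11 SA[11]=24  'bcbaca'
  #12 SA[12]=22  'bcbcbaca'
  #13 SA[13]=20  'bcbcbcbaca'
  #14 SA[14]=18  'bcbcbcbcbaca'
  #15 SA[15]=28  'ca'
  #16 SA[16]=8  'caacccbcabbcbcbcbcbaca'
  #17 SA[17]=15  'cabbcbcbcbcbaca'
  #18 SA[18]=25  'cbaca'
  #19 SA[19]=1  'cbacccccaacccbcabbcbcbcbcbaca'
  #20 SA[20]=13  'cbcabbcbcbcbcbaca'
  #21 SA[21]=23  'cbcbaca'
  #22 SA[22]=21  'cbcbcbaca'
  #23 SA[23]=19  'cbcbcbcbaca'
  #24 SA[24]=7  'ccaacccbcabbcbcbcbcbaca'
  #25 SA[25]=12  'ccbcabbcbcbcbcbaca'
  #26 SA[26]=6  'cccaacccbcabbcbcbcbcbaca'
  #27 SA[27]=11  'cccbcabbcbcbcbcbaca'
  #28 SA[28]=5  'ccccaacccbcabbcbcbcbcbaca'
  #29 SA[29]=4  'cccccaacccbcabbcbcbcbcbaca'

[29, 9, 16, 27, 0, 10, 3, 26, 2, 17, 14, 24, 22, 20, 18, 28, 8, 15, 25, 1, 13, 23, 21, 19, 7, 12, 6, 11, 5, 4]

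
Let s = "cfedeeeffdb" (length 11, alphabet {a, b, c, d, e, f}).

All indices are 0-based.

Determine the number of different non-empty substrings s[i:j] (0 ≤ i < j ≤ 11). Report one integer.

59

rank | idx | suffix
   0 |  10 | b
   1 |   0 | cfedeeeffdb
   2 |   9 | db
   3 |   3 | deeeffdb
   4 |   2 | edeeeffdb
   5 |   4 | eeeffdb
   6 |   5 | eeffdb
   7 |   6 | effdb
   8 |   8 | fdb
   9 |   1 | fedeeeffdb
  10 |   7 | ffdb

SA = [10, 0, 9, 3, 2, 4, 5, 6, 8, 1, 7]
rank  pair      lcp
   1  s[10:],s[0:]  0  ''
   2  s[0:],s[9:]  0  ''
   3  s[9:],s[3:]  1  'd'
   4  s[3:],s[2:]  0  ''
   5  s[2:],s[4:]  1  'e'
   6  s[4:],s[5:]  2  'ee'
   7  s[5:],s[6:]  1  'e'
   8  s[6:],s[8:]  0  ''
   9  s[8:],s[1:]  1  'f'
  10  s[1:],s[7:]  1  'f'

n(n+1)/2 = 11·12/2 = 66
Σ LCP = 0 + 0 + 0 + 1 + 0 + 1 + 2 + 1 + 0 + 1 + 1 = 7
distinct = 66 − 7 = 59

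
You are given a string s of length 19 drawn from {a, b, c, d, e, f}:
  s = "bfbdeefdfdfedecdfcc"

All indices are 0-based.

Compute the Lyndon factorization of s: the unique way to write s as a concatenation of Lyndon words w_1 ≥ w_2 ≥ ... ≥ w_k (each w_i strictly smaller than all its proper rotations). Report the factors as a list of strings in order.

emit factor 1: 'bf' (i=0, period=2)
emit factor 2: 'bdeefdfdfedecdfcc' (i=2, period=17)

["bf", "bdeefdfdfedecdfcc"]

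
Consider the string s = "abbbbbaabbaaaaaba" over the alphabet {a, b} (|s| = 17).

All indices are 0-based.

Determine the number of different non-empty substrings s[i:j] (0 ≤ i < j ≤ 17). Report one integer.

115

sorted suffixes:
  #0 SA[0]=16  'a'
  #1 SA[1]=10  'aaaaaba'
  #2 SA[2]=11  'aaaaba'
  #3 SA[3]=12  'aaaba'
  #4 SA[4]=13  'aaba'
  #5 SA[5]=6  'aabbaaaaaba'
  #6 SA[6]=14  'aba'
  #7 SA[7]=7  'abbaaaaaba'
  #8 SA[8]=0  'abbbbbaabbaaaaaba'
  #9 SA[9]=15  'ba'
  #10 SA[10]=9  'baaaaaba'
  #11 SA[11]=5  'baabbaaaaaba'
  #12 SA[12]=8  'bbaaaaaba'
  #13 SA[13]=4  'bbaabbaaaaaba'
  #14 SA[14]=3  'bbbaabbaaaaaba'
  #15 SA[15]=2  'bbbbaabbaaaaaba'
  #16 SA[16]=1  'bbbbbaabbaaaaaba'

SA = [16, 10, 11, 12, 13, 6, 14, 7, 0, 15, 9, 5, 8, 4, 3, 2, 1]
i: (SA[i-1],SA[i]) lcp shared
  1: (16,10) 1 'a'
  2: (10,11) 4 'aaaa'
  3: (11,12) 3 'aaa'
  4: (12,13) 2 'aa'
  5: (13,6) 3 'aab'
  6: (6,14) 1 'a'
  7: (14,7) 2 'ab'
  8: (7,0) 3 'abb'
  9: (0,15) 0 ''
  10: (15,9) 2 'ba'
  11: (9,5) 3 'baa'
  12: (5,8) 1 'b'
  13: (8,4) 4 'bbaa'
  14: (4,3) 2 'bb'
  15: (3,2) 3 'bbb'
  16: (2,1) 4 'bbbb'

n(n+1)/2 = 17·18/2 = 153
Σ LCP = 0 + 1 + 4 + 3 + 2 + 3 + 1 + 2 + 3 + 0 + 2 + 3 + 1 + 4 + 2 + 3 + 4 = 38
distinct = 153 − 38 = 115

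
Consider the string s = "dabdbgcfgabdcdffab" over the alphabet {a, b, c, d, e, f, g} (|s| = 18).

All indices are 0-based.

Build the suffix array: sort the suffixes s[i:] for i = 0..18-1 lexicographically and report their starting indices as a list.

sorted suffixes:
  #0 SA[0]=16  'ab'
  #1 SA[1]=1  'abdbgcfgabdcdffab'
  #2 SA[2]=9  'abdcdffab'
  #3 SA[3]=17  'b'
  #4 SA[4]=2  'bdbgcfgabdcdffab'
  #5 SA[5]=10  'bdcdffab'
  #6 SA[6]=4  'bgcfgabdcdffab'
  #7 SA[7]=12  'cdffab'
  #8 SA[8]=6  'cfgabdcdffab'
  #9 SA[9]=0  'dabdbgcfgabdcdffab'
  #10 SA[10]=3  'dbgcfgabdcdffab'
  #11 SA[11]=11  'dcdffab'
  #12 SA[12]=13  'dffab'
  #13 SA[13]=15  'fab'
  #14 SA[14]=14  'ffab'
  #15 SA[15]=7  'fgabdcdffab'
  #16 SA[16]=8  'gabdcdffab'
  #17 SA[17]=5  'gcfgabdcdffab'

[16, 1, 9, 17, 2, 10, 4, 12, 6, 0, 3, 11, 13, 15, 14, 7, 8, 5]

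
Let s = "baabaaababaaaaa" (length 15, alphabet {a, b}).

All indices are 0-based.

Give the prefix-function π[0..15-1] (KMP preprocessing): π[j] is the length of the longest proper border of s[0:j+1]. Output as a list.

π[0] = 0
j=1 s[j]='a': π[1]=0 (border '')
j=2 s[j]='a': π[2]=0 (border '')
j=3 s[j]='b': π[3]=1 (border 'b')
j=4 s[j]='a': π[4]=2 (border 'ba')
j=5 s[j]='a': π[5]=3 (border 'baa')
j=6 s[j]='a': k: 3→0; π[6]=0 (border '')
j=7 s[j]='b': π[7]=1 (border 'b')
j=8 s[j]='a': π[8]=2 (border 'ba')
j=9 s[j]='b': k: 2→0; π[9]=1 (border 'b')
j=10 s[j]='a': π[10]=2 (border 'ba')
j=11 s[j]='a': π[11]=3 (border 'baa')
j=12 s[j]='a': k: 3→0; π[12]=0 (border '')
j=13 s[j]='a': π[13]=0 (border '')
j=14 s[j]='a': π[14]=0 (border '')

[0, 0, 0, 1, 2, 3, 0, 1, 2, 1, 2, 3, 0, 0, 0]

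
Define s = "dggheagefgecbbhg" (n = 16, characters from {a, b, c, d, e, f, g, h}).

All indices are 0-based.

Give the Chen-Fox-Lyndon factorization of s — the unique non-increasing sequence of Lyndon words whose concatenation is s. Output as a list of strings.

["dgghe", "agefgecbbhg"]

emit factor 1: 'dgghe' (i=0, period=5)
emit factor 2: 'agefgecbbhg' (i=5, period=11)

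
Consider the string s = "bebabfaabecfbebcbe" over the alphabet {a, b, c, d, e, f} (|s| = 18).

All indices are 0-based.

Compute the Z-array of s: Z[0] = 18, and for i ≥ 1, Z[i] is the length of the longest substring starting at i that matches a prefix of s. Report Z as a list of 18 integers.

[18, 0, 1, 0, 1, 0, 0, 0, 2, 0, 0, 0, 3, 0, 1, 0, 2, 0]

Z[0]=18
i=1: fresh scan; Z[1]=0
i=2: fresh scan; Z[2]=1 scan→box=[2,3)
i=3: fresh scan; Z[3]=0
i=4: fresh scan; Z[4]=1 scan→box=[4,5)
i=5: fresh scan; Z[5]=0
i=6: fresh scan; Z[6]=0
i=7: fresh scan; Z[7]=0
i=8: fresh scan; Z[8]=2 scan→box=[8,10)
i=9: min(r-i=1, Z[1]=0)=0; Z[9]=0
i=10: fresh scan; Z[10]=0
i=11: fresh scan; Z[11]=0
i=12: fresh scan; Z[12]=3 scan→box=[12,15)
i=13: min(r-i=2, Z[1]=0)=0; Z[13]=0
i=14: min(r-i=1, Z[2]=1)=1; Z[14]=1
i=15: fresh scan; Z[15]=0
i=16: fresh scan; Z[16]=2 scan→box=[16,18)
i=17: min(r-i=1, Z[1]=0)=0; Z[17]=0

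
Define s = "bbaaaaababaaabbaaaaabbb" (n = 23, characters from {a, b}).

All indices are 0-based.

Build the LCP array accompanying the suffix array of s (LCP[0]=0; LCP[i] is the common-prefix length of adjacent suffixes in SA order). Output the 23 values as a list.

rank→(start, suffix):
  0 → (2, 'aaaaababaaabbaaaaabbb')
  1 → (15, 'aaaaabbb')
  2 → (3, 'aaaababaaabbaaaaabbb')
  3 → (16, 'aaaabbb')
  4 → (4, 'aaababaaabbaaaaabbb')
  5 → (10, 'aaabbaaaaabbb')
  6 → (17, 'aaabbb')
  7 → (5, 'aababaaabbaaaaabbb')
  8 → (11, 'aabbaaaaabbb')
  9 → (18, 'aabbb')
  10 → (8, 'abaaabbaaaaabbb')
  11 → (6, 'ababaaabbaaaaabbb')
  12 → (12, 'abbaaaaabbb')
  13 → (19, 'abbb')
  14 → (22, 'b')
  15 → (1, 'baaaaababaaabbaaaaabbb')
  16 → (14, 'baaaaabbb')
  17 → (9, 'baaabbaaaaabbb')
  18 → (7, 'babaaabbaaaaabbb')
  19 → (21, 'bb')
  20 → (0, 'bbaaaaababaaabbaaaaabbb')
  21 → (13, 'bbaaaaabbb')
  22 → (20, 'bbb')

SA = [2, 15, 3, 16, 4, 10, 17, 5, 11, 18, 8, 6, 12, 19, 22, 1, 14, 9, 7, 21, 0, 13, 20]
[i] adj suffixes → lcp
  [1] 2/15 → 6 ('aaaaab')
  [2] 15/3 → 4 ('aaaa')
  [3] 3/16 → 5 ('aaaab')
  [4] 16/4 → 3 ('aaa')
  [5] 4/10 → 4 ('aaab')
  [6] 10/17 → 5 ('aaabb')
  [7] 17/5 → 2 ('aa')
  [8] 5/11 → 3 ('aab')
  [9] 11/18 → 4 ('aabb')
  [10] 18/8 → 1 ('a')
  [11] 8/6 → 3 ('aba')
  [12] 6/12 → 2 ('ab')
  [13] 12/19 → 3 ('abb')
  [14] 19/22 → 0 ('')
  [15] 22/1 → 1 ('b')
  [16] 1/14 → 7 ('baaaaab')
  [17] 14/9 → 4 ('baaa')
  [18] 9/7 → 2 ('ba')
  [19] 7/21 → 1 ('b')
  [20] 21/0 → 2 ('bb')
  [21] 0/13 → 8 ('bbaaaaab')
  [22] 13/20 → 2 ('bb')

[0, 6, 4, 5, 3, 4, 5, 2, 3, 4, 1, 3, 2, 3, 0, 1, 7, 4, 2, 1, 2, 8, 2]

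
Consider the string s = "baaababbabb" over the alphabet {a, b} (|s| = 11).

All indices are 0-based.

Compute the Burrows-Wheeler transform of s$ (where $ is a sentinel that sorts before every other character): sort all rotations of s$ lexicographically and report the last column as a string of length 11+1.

rank  rotation      last
    0  $baaababbabb  b
    1  aaababbabb$b  b
    2  aababbabb$ba  a
    3  ababbabb$baa  a
    4  abb$baaababb  b
    5  abbabb$baaab  b
    6  b$baaababbab  b
    7  baaababbabb$  $
    8  babb$baaabab  b
    9  babbabb$baaa  a
   10  bb$baaababba  a
   11  bbabb$baaaba  a

bbaabbb$baaa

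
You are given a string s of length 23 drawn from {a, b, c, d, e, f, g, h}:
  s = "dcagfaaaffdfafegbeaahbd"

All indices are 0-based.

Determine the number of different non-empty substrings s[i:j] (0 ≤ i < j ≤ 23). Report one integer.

rank→(start, suffix):
  0 → (5, 'aaaffdfafegbeaahbd')
  1 → (6, 'aaffdfafegbeaahbd')
  2 → (18, 'aahbd')
  3 → (12, 'afegbeaahbd')
  4 → (7, 'affdfafegbeaahbd')
  5 → (2, 'agfaaaffdfafegbeaahbd')
  6 → (19, 'ahbd')
  7 → (21, 'bd')
  8 → (16, 'beaahbd')
  9 → (1, 'cagfaaaffdfafegbeaahbd')
  10 → (22, 'd')
  11 → (0, 'dcagfaaaffdfafegbeaahbd')
  12 → (10, 'dfafegbeaahbd')
  13 → (17, 'eaahbd')
  14 → (14, 'egbeaahbd')
  15 → (4, 'faaaffdfafegbeaahbd')
  16 → (11, 'fafegbeaahbd')
  17 → (9, 'fdfafegbeaahbd')
  18 → (13, 'fegbeaahbd')
  19 → (8, 'ffdfafegbeaahbd')
  20 → (15, 'gbeaahbd')
  21 → (3, 'gfaaaffdfafegbeaahbd')
  22 → (20, 'hbd')

SA = [5, 6, 18, 12, 7, 2, 19, 21, 16, 1, 22, 0, 10, 17, 14, 4, 11, 9, 13, 8, 15, 3, 20]
i: (SA[i-1],SA[i]) lcp shared
  1: (5,6) 2 'aa'
  2: (6,18) 2 'aa'
  3: (18,12) 1 'a'
  4: (12,7) 2 'af'
  5: (7,2) 1 'a'
  6: (2,19) 1 'a'
  7: (19,21) 0 ''
  8: (21,16) 1 'b'
  9: (16,1) 0 ''
  10: (1,22) 0 ''
  11: (22,0) 1 'd'
  12: (0,10) 1 'd'
  13: (10,17) 0 ''
  14: (17,14) 1 'e'
  15: (14,4) 0 ''
  16: (4,11) 2 'fa'
  17: (11,9) 1 'f'
  18: (9,13) 1 'f'
  19: (13,8) 1 'f'
  20: (8,15) 0 ''
  21: (15,3) 1 'g'
  22: (3,20) 0 ''

n(n+1)/2 = 23·24/2 = 276
Σ LCP = 0 + 2 + 2 + 1 + 2 + 1 + 1 + 0 + 1 + 0 + 0 + 1 + 1 + 0 + 1 + 0 + 2 + 1 + 1 + 1 + 0 + 1 + 0 = 19
distinct = 276 − 19 = 257

257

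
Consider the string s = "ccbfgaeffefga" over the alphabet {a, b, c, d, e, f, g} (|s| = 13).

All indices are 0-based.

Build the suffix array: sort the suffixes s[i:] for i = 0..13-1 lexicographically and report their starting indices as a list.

[12, 5, 2, 1, 0, 6, 9, 8, 7, 10, 3, 11, 4]

rank→(start, suffix):
  0 → (12, 'a')
  1 → (5, 'aeffefga')
  2 → (2, 'bfgaeffefga')
  3 → (1, 'cbfgaeffefga')
  4 → (0, 'ccbfgaeffefga')
  5 → (6, 'effefga')
  6 → (9, 'efga')
  7 → (8, 'fefga')
  8 → (7, 'ffefga')
  9 → (10, 'fga')
  10 → (3, 'fgaeffefga')
  11 → (11, 'ga')
  12 → (4, 'gaeffefga')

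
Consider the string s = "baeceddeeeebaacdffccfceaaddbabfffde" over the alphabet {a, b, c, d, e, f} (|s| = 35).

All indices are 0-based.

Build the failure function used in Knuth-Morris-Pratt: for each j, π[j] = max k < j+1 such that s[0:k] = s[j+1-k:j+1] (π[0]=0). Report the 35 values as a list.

[0, 0, 0, 0, 0, 0, 0, 0, 0, 0, 0, 1, 2, 0, 0, 0, 0, 0, 0, 0, 0, 0, 0, 0, 0, 0, 0, 1, 2, 1, 0, 0, 0, 0, 0]

π[0] = 0
j=1 s[j]='a': π[1]=0 (border '')
j=2 s[j]='e': π[2]=0 (border '')
j=3 s[j]='c': π[3]=0 (border '')
j=4 s[j]='e': π[4]=0 (border '')
j=5 s[j]='d': π[5]=0 (border '')
j=6 s[j]='d': π[6]=0 (border '')
j=7 s[j]='e': π[7]=0 (border '')
j=8 s[j]='e': π[8]=0 (border '')
j=9 s[j]='e': π[9]=0 (border '')
j=10 s[j]='e': π[10]=0 (border '')
j=11 s[j]='b': π[11]=1 (border 'b')
j=12 s[j]='a': π[12]=2 (border 'ba')
j=13 s[j]='a': k: 2→0; π[13]=0 (border '')
j=14 s[j]='c': π[14]=0 (border '')
j=15 s[j]='d': π[15]=0 (border '')
j=16 s[j]='f': π[16]=0 (border '')
j=17 s[j]='f': π[17]=0 (border '')
j=18 s[j]='c': π[18]=0 (border '')
j=19 s[j]='c': π[19]=0 (border '')
j=20 s[j]='f': π[20]=0 (border '')
j=21 s[j]='c': π[21]=0 (border '')
j=22 s[j]='e': π[22]=0 (border '')
j=23 s[j]='a': π[23]=0 (border '')
j=24 s[j]='a': π[24]=0 (border '')
j=25 s[j]='d': π[25]=0 (border '')
j=26 s[j]='d': π[26]=0 (border '')
j=27 s[j]='b': π[27]=1 (border 'b')
j=28 s[j]='a': π[28]=2 (border 'ba')
j=29 s[j]='b': k: 2→0; π[29]=1 (border 'b')
j=30 s[j]='f': k: 1→0; π[30]=0 (border '')
j=31 s[j]='f': π[31]=0 (border '')
j=32 s[j]='f': π[32]=0 (border '')
j=33 s[j]='d': π[33]=0 (border '')
j=34 s[j]='e': π[34]=0 (border '')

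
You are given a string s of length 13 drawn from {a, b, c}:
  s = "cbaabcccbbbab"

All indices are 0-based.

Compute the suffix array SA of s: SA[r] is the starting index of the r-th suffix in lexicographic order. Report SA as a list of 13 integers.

[2, 11, 3, 12, 1, 10, 9, 8, 4, 0, 7, 6, 5]

sorted suffixes:
  #0 SA[0]=2  'aabcccbbbab'
  #1 SA[1]=11  'ab'
  #2 SA[2]=3  'abcccbbbab'
  #3 SA[3]=12  'b'
  #4 SA[4]=1  'baabcccbbbab'
  #5 SA[5]=10  'bab'
  #6 SA[6]=9  'bbab'
  #7 SA[7]=8  'bbbab'
  #8 SA[8]=4  'bcccbbbab'
  #9 SA[9]=0  'cbaabcccbbbab'
  #10 SA[10]=7  'cbbbab'
  #11 SA[11]=6  'ccbbbab'
  #12 SA[12]=5  'cccbbbab'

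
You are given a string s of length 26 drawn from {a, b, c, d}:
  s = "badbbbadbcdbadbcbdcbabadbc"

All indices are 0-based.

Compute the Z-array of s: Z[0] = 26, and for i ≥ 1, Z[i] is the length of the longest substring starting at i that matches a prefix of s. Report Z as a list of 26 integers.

[26, 0, 0, 1, 1, 4, 0, 0, 1, 0, 0, 4, 0, 0, 1, 0, 1, 0, 0, 2, 0, 4, 0, 0, 1, 0]

Z[0]=26
i=1: outside box; Z[1]=0
i=2: outside box; Z[2]=0
i=3: outside box; Z[3]=1 grow→box=[3,4)
i=4: outside box; Z[4]=1 grow→box=[4,5)
i=5: outside box; Z[5]=4 grow→box=[5,9)
i=6: min(r-i=3, Z[1]=0)=0; Z[6]=0
i=7: min(r-i=2, Z[2]=0)=0; Z[7]=0
i=8: min(r-i=1, Z[3]=1)=1; Z[8]=1
i=9: outside box; Z[9]=0
i=10: outside box; Z[10]=0
i=11: outside box; Z[11]=4 grow→box=[11,15)
i=12: min(r-i=3, Z[1]=0)=0; Z[12]=0
i=13: min(r-i=2, Z[2]=0)=0; Z[13]=0
i=14: min(r-i=1, Z[3]=1)=1; Z[14]=1
i=15: outside box; Z[15]=0
i=16: outside box; Z[16]=1 grow→box=[16,17)
i=17: outside box; Z[17]=0
i=18: outside box; Z[18]=0
i=19: outside box; Z[19]=2 grow→box=[19,21)
i=20: min(r-i=1, Z[1]=0)=0; Z[20]=0
i=21: outside box; Z[21]=4 grow→box=[21,25)
i=22: min(r-i=3, Z[1]=0)=0; Z[22]=0
i=23: min(r-i=2, Z[2]=0)=0; Z[23]=0
i=24: min(r-i=1, Z[3]=1)=1; Z[24]=1
i=25: outside box; Z[25]=0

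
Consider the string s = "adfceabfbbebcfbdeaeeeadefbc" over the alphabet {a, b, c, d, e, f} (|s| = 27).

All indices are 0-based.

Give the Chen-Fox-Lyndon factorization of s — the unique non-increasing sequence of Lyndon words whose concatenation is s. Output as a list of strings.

["adfce", "abfbbebcfbdeaeeeadefbc"]

emit factor 1: 'adfce' (i=0, period=5)
emit factor 2: 'abfbbebcfbdeaeeeadefbc' (i=5, period=22)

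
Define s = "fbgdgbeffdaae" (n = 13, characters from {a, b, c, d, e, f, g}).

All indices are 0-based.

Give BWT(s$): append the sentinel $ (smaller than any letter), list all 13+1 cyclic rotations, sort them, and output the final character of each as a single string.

edagffgab$fedb

rank  rotation        last
    0  $fbgdgbeffdaae  e
    1  aae$fbgdgbeffd  d
    2  ae$fbgdgbeffda  a
    3  beffdaae$fbgdg  g
    4  bgdgbeffdaae$f  f
    5  daae$fbgdgbeff  f
    6  dgbeffdaae$fbg  g
    7  e$fbgdgbeffdaa  a
    8  effdaae$fbgdgb  b
    9  fbgdgbeffdaae$  $
   10  fdaae$fbgdgbef  f
   11  ffdaae$fbgdgbe  e
   12  gbeffdaae$fbgd  d
   13  gdgbeffdaae$fb  b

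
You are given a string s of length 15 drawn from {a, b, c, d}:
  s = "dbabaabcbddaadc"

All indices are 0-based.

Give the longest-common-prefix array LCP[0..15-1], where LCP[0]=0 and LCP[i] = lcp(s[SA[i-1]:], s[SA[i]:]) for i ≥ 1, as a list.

[0, 2, 1, 2, 1, 0, 2, 1, 1, 0, 1, 0, 1, 1, 1]

sorted suffixes:
  #0 SA[0]=4  'aabcbddaadc'
  #1 SA[1]=11  'aadc'
  #2 SA[2]=2  'abaabcbddaadc'
  #3 SA[3]=5  'abcbddaadc'
  #4 SA[4]=12  'adc'
  #5 SA[5]=3  'baabcbddaadc'
  #6 SA[6]=1  'babaabcbddaadc'
  #7 SA[7]=6  'bcbddaadc'
  #8 SA[8]=8  'bddaadc'
  #9 SA[9]=14  'c'
  #10 SA[10]=7  'cbddaadc'
  #11 SA[11]=10  'daadc'
  #12 SA[12]=0  'dbabaabcbddaadc'
  #13 SA[13]=13  'dc'
  #14 SA[14]=9  'ddaadc'

SA = [4, 11, 2, 5, 12, 3, 1, 6, 8, 14, 7, 10, 0, 13, 9]
[i] adj suffixes → lcp
  [1] 4/11 → 2 ('aa')
  [2] 11/2 → 1 ('a')
  [3] 2/5 → 2 ('ab')
  [4] 5/12 → 1 ('a')
  [5] 12/3 → 0 ('')
  [6] 3/1 → 2 ('ba')
  [7] 1/6 → 1 ('b')
  [8] 6/8 → 1 ('b')
  [9] 8/14 → 0 ('')
  [10] 14/7 → 1 ('c')
  [11] 7/10 → 0 ('')
  [12] 10/0 → 1 ('d')
  [13] 0/13 → 1 ('d')
  [14] 13/9 → 1 ('d')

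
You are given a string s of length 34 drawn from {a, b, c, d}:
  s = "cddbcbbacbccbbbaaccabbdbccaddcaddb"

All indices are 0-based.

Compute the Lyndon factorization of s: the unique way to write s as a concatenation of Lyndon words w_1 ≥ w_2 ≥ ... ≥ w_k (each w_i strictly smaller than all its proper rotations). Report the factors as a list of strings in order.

emit factor 1: 'cdd' (i=0, period=3)
emit factor 2: 'bc' (i=3, period=2)
emit factor 3: 'b' (i=5, period=1)
emit factor 4: 'b' (i=6, period=1)
emit factor 5: 'acbccbbb' (i=7, period=8)
emit factor 6: 'aaccabbdbccaddcaddb' (i=15, period=19)

["cdd", "bc", "b", "b", "acbccbbb", "aaccabbdbccaddcaddb"]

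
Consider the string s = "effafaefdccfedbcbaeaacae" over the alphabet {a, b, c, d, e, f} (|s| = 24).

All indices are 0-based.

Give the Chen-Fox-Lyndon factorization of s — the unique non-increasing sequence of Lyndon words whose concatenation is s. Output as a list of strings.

emit factor 1: 'eff' (i=0, period=3)
emit factor 2: 'af' (i=3, period=2)
emit factor 3: 'aefdccfedbcb' (i=5, period=12)
emit factor 4: 'ae' (i=17, period=2)
emit factor 5: 'aacae' (i=19, period=5)

["eff", "af", "aefdccfedbcb", "ae", "aacae"]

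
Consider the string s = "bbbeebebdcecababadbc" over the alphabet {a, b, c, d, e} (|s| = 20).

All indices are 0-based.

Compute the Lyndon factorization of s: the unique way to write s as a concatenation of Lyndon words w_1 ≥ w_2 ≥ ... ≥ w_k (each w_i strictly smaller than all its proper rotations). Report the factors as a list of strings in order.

emit factor 1: 'bbbeebebdcec' (i=0, period=12)
emit factor 2: 'ababadbc' (i=12, period=8)

["bbbeebebdcec", "ababadbc"]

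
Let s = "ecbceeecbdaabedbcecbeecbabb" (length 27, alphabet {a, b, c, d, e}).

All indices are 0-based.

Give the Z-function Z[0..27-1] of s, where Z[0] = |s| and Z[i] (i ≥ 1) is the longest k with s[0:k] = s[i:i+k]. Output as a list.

Z[0]=27
i=1: outside box; Z[1]=0
i=2: outside box; Z[2]=0
i=3: outside box; Z[3]=0
i=4: outside box; Z[4]=1 grow→box=[4,5)
i=5: outside box; Z[5]=1 grow→box=[5,6)
i=6: outside box; Z[6]=3 grow→box=[6,9)
i=7: min(r-i=2, Z[1]=0)=0; Z[7]=0
i=8: min(r-i=1, Z[2]=0)=0; Z[8]=0
i=9: outside box; Z[9]=0
i=10: outside box; Z[10]=0
i=11: outside box; Z[11]=0
i=12: outside box; Z[12]=0
i=13: outside box; Z[13]=1 grow→box=[13,14)
i=14: outside box; Z[14]=0
i=15: outside box; Z[15]=0
i=16: outside box; Z[16]=0
i=17: outside box; Z[17]=3 grow→box=[17,20)
i=18: min(r-i=2, Z[1]=0)=0; Z[18]=0
i=19: min(r-i=1, Z[2]=0)=0; Z[19]=0
i=20: outside box; Z[20]=1 grow→box=[20,21)
i=21: outside box; Z[21]=3 grow→box=[21,24)
i=22: min(r-i=2, Z[1]=0)=0; Z[22]=0
i=23: min(r-i=1, Z[2]=0)=0; Z[23]=0
i=24: outside box; Z[24]=0
i=25: outside box; Z[25]=0
i=26: outside box; Z[26]=0

[27, 0, 0, 0, 1, 1, 3, 0, 0, 0, 0, 0, 0, 1, 0, 0, 0, 3, 0, 0, 1, 3, 0, 0, 0, 0, 0]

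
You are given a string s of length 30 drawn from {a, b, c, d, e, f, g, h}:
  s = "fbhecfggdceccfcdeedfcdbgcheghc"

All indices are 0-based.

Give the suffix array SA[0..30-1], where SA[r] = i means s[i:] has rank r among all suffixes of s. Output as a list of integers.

sorted suffixes:
  #0 SA[0]=22  'bgcheghc'
  #1 SA[1]=1  'bhecfggdceccfcdeedfcdbgcheghc'
  #2 SA[2]=29  'c'
  #3 SA[3]=11  'ccfcdeedfcdbgcheghc'
  #4 SA[4]=20  'cdbgcheghc'
  #5 SA[5]=14  'cdeedfcdbgcheghc'
  #6 SA[6]=9  'ceccfcdeedfcdbgcheghc'
  #7 SA[7]=12  'cfcdeedfcdbgcheghc'
  #8 SA[8]=4  'cfggdceccfcdeedfcdbgcheghc'
  #9 SA[9]=24  'cheghc'
  #10 SA[10]=21  'dbgcheghc'
  #11 SA[11]=8  'dceccfcdeedfcdbgcheghc'
  #12 SA[12]=15  'deedfcdbgcheghc'
  #13 SA[13]=18  'dfcdbgcheghc'
  #14 SA[14]=10  'eccfcdeedfcdbgcheghc'
  #15 SA[15]=3  'ecfggdceccfcdeedfcdbgcheghc'
  #16 SA[16]=17  'edfcdbgcheghc'
  #17 SA[17]=16  'eedfcdbgcheghc'
  #18 SA[18]=26  'eghc'
  #19 SA[19]=0  'fbhecfggdceccfcdeedfcdbgcheghc'
  #20 SA[20]=19  'fcdbgcheghc'
  #21 SA[21]=13  'fcdeedfcdbgcheghc'
  #22 SA[22]=5  'fggdceccfcdeedfcdbgcheghc'
  #23 SA[23]=23  'gcheghc'
  #24 SA[24]=7  'gdceccfcdeedfcdbgcheghc'
  #25 SA[25]=6  'ggdceccfcdeedfcdbgcheghc'
  #26 SA[26]=27  'ghc'
  #27 SA[27]=28  'hc'
  #28 SA[28]=2  'hecfggdceccfcdeedfcdbgcheghc'
  #29 SA[29]=25  'heghc'

[22, 1, 29, 11, 20, 14, 9, 12, 4, 24, 21, 8, 15, 18, 10, 3, 17, 16, 26, 0, 19, 13, 5, 23, 7, 6, 27, 28, 2, 25]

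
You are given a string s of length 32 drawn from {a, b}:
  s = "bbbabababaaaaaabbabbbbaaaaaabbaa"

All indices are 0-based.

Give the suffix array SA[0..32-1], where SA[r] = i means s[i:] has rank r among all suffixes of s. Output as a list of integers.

[31, 30, 22, 9, 23, 10, 24, 11, 25, 12, 26, 13, 7, 5, 3, 27, 14, 17, 29, 21, 8, 6, 4, 2, 16, 28, 20, 1, 15, 19, 0, 18]

sorted suffixes:
  #0 SA[0]=31  'a'
  #1 SA[1]=30  'aa'
  #2 SA[2]=22  'aaaaaabbaa'
  #3 SA[3]=9  'aaaaaabbabbbbaaaaaabbaa'
  #4 SA[4]=23  'aaaaabbaa'
  #5 SA[5]=10  'aaaaabbabbbbaaaaaabbaa'
  #6 SA[6]=24  'aaaabbaa'
  #7 SA[7]=11  'aaaabbabbbbaaaaaabbaa'
  #8 SA[8]=25  'aaabbaa'
  #9 SA[9]=12  'aaabbabbbbaaaaaabbaa'
  #10 SA[10]=26  'aabbaa'
  #11 SA[11]=13  'aabbabbbbaaaaaabbaa'
  #12 SA[12]=7  'abaaaaaabbabbbbaaaaaabbaa'
  #13 SA[13]=5  'ababaaaaaabbabbbbaaaaaabbaa'
  #14 SA[14]=3  'abababaaaaaabbabbbbaaaaaabbaa'
  #15 SA[15]=27  'abbaa'
  #16 SA[16]=14  'abbabbbbaaaaaabbaa'
  #17 SA[17]=17  'abbbbaaaaaabbaa'
  #18 SA[18]=29  'baa'
  #19 SA[19]=21  'baaaaaabbaa'
  #20 SA[20]=8  'baaaaaabbabbbbaaaaaabbaa'
  #21 SA[21]=6  'babaaaaaabbabbbbaaaaaabbaa'
  #22 SA[22]=4  'bababaaaaaabbabbbbaaaaaabbaa'
  #23 SA[23]=2  'babababaaaaaabbabbbbaaaaaabbaa'
  #24 SA[24]=16  'babbbbaaaaaabbaa'
  #25 SA[25]=28  'bbaa'
  #26 SA[26]=20  'bbaaaaaabbaa'
  #27 SA[27]=1  'bbabababaaaaaabbabbbbaaaaaabbaa'
  #28 SA[28]=15  'bbabbbbaaaaaabbaa'
  #29 SA[29]=19  'bbbaaaaaabbaa'
  #30 SA[30]=0  'bbbabababaaaaaabbabbbbaaaaaabbaa'
  #31 SA[31]=18  'bbbbaaaaaabbaa'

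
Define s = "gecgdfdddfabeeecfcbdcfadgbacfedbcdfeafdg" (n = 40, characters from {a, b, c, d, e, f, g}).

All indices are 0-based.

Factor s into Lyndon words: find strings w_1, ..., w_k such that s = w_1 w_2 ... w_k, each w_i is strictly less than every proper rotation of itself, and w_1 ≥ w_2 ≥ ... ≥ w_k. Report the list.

emit factor 1: 'g' (i=0, period=1)
emit factor 2: 'e' (i=1, period=1)
emit factor 3: 'cgdfdddf' (i=2, period=8)
emit factor 4: 'abeeecfcbdcfadgbacfedbcdfeafdg' (i=10, period=30)

["g", "e", "cgdfdddf", "abeeecfcbdcfadgbacfedbcdfeafdg"]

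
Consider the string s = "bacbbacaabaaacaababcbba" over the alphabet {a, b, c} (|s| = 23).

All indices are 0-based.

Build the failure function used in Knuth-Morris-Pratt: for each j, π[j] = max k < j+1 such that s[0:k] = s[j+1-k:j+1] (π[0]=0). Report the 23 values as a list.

[0, 0, 0, 1, 1, 2, 3, 0, 0, 1, 2, 0, 0, 0, 0, 0, 1, 2, 1, 0, 1, 1, 2]

π[0] = 0
j=1 s[j]='a': π[1]=0 (border '')
j=2 s[j]='c': π[2]=0 (border '')
j=3 s[j]='b': π[3]=1 (border 'b')
j=4 s[j]='b': k: 1→0; π[4]=1 (border 'b')
j=5 s[j]='a': π[5]=2 (border 'ba')
j=6 s[j]='c': π[6]=3 (border 'bac')
j=7 s[j]='a': k: 3→0; π[7]=0 (border '')
j=8 s[j]='a': π[8]=0 (border '')
j=9 s[j]='b': π[9]=1 (border 'b')
j=10 s[j]='a': π[10]=2 (border 'ba')
j=11 s[j]='a': k: 2→0; π[11]=0 (border '')
j=12 s[j]='a': π[12]=0 (border '')
j=13 s[j]='c': π[13]=0 (border '')
j=14 s[j]='a': π[14]=0 (border '')
j=15 s[j]='a': π[15]=0 (border '')
j=16 s[j]='b': π[16]=1 (border 'b')
j=17 s[j]='a': π[17]=2 (border 'ba')
j=18 s[j]='b': k: 2→0; π[18]=1 (border 'b')
j=19 s[j]='c': k: 1→0; π[19]=0 (border '')
j=20 s[j]='b': π[20]=1 (border 'b')
j=21 s[j]='b': k: 1→0; π[21]=1 (border 'b')
j=22 s[j]='a': π[22]=2 (border 'ba')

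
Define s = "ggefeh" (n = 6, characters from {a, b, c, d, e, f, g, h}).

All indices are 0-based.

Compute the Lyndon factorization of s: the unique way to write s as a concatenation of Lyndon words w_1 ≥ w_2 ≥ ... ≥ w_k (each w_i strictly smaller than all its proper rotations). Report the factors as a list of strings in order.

["g", "g", "efeh"]

emit factor 1: 'g' (i=0, period=1)
emit factor 2: 'g' (i=1, period=1)
emit factor 3: 'efeh' (i=2, period=4)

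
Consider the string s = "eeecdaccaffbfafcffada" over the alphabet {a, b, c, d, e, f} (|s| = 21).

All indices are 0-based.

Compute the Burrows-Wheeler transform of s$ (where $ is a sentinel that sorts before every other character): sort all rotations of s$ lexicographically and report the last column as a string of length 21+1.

rank  rotation                last
    0  $eeecdaccaffbfafcffada  a
    1  a$eeecdaccaffbfafcffad  d
    2  accaffbfafcffada$eeecd  d
    3  ada$eeecdaccaffbfafcff  f
    4  afcffada$eeecdaccaffbf  f
    5  affbfafcffada$eeecdacc  c
    6  bfafcffada$eeecdaccaff  f
    7  caffbfafcffada$eeecdac  c
    8  ccaffbfafcffada$eeecda  a
    9  cdaccaffbfafcffada$eee  e
   10  cffada$eeecdaccaffbfaf  f
   11  da$eeecdaccaffbfafcffa  a
   12  daccaffbfafcffada$eeec  c
   13  ecdaccaffbfafcffada$ee  e
   14  eecdaccaffbfafcffada$e  e
   15  eeecdaccaffbfafcffada$  $
   16  fada$eeecdaccaffbfafcf  f
   17  fafcffada$eeecdaccaffb  b
   18  fbfafcffada$eeecdaccaf  f
   19  fcffada$eeecdaccaffbfa  a
   20  ffada$eeecdaccaffbfafc  c
   21  ffbfafcffada$eeecdacca  a

addffcfcaefacee$fbfaca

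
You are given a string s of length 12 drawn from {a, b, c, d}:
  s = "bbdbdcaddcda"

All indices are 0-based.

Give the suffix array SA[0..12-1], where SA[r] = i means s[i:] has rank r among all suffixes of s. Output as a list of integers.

sorted suffixes:
  #0 SA[0]=11  'a'
  #1 SA[1]=6  'addcda'
  #2 SA[2]=0  'bbdbdcaddcda'
  #3 SA[3]=1  'bdbdcaddcda'
  #4 SA[4]=3  'bdcaddcda'
  #5 SA[5]=5  'caddcda'
  #6 SA[6]=9  'cda'
  #7 SA[7]=10  'da'
  #8 SA[8]=2  'dbdcaddcda'
  #9 SA[9]=4  'dcaddcda'
  #10 SA[10]=8  'dcda'
  #11 SA[11]=7  'ddcda'

[11, 6, 0, 1, 3, 5, 9, 10, 2, 4, 8, 7]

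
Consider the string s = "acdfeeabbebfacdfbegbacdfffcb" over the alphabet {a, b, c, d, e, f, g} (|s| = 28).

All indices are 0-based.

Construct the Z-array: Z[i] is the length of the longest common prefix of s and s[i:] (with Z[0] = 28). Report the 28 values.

Z[0]=28
i=1: fresh scan; Z[1]=0
i=2: fresh scan; Z[2]=0
i=3: fresh scan; Z[3]=0
i=4: fresh scan; Z[4]=0
i=5: fresh scan; Z[5]=0
i=6: fresh scan; Z[6]=1 extend→box=[6,7)
i=7: fresh scan; Z[7]=0
i=8: fresh scan; Z[8]=0
i=9: fresh scan; Z[9]=0
i=10: fresh scan; Z[10]=0
i=11: fresh scan; Z[11]=0
i=12: fresh scan; Z[12]=4 extend→box=[12,16)
i=13: min(r-i=3, Z[1]=0)=0; Z[13]=0
i=14: min(r-i=2, Z[2]=0)=0; Z[14]=0
i=15: min(r-i=1, Z[3]=0)=0; Z[15]=0
i=16: fresh scan; Z[16]=0
i=17: fresh scan; Z[17]=0
i=18: fresh scan; Z[18]=0
i=19: fresh scan; Z[19]=0
i=20: fresh scan; Z[20]=4 extend→box=[20,24)
i=21: min(r-i=3, Z[1]=0)=0; Z[21]=0
i=22: min(r-i=2, Z[2]=0)=0; Z[22]=0
i=23: min(r-i=1, Z[3]=0)=0; Z[23]=0
i=24: fresh scan; Z[24]=0
i=25: fresh scan; Z[25]=0
i=26: fresh scan; Z[26]=0
i=27: fresh scan; Z[27]=0

[28, 0, 0, 0, 0, 0, 1, 0, 0, 0, 0, 0, 4, 0, 0, 0, 0, 0, 0, 0, 4, 0, 0, 0, 0, 0, 0, 0]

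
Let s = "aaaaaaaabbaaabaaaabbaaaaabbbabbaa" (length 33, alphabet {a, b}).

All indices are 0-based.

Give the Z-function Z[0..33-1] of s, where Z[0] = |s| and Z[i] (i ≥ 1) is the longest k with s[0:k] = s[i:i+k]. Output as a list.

Z[0]=33
i=1: outside box; Z[1]=7 grow→box=[1,8)
i=2: min(r-i=6, Z[1]=7)=6; Z[2]=6
i=3: min(r-i=5, Z[2]=6)=5; Z[3]=5
i=4: min(r-i=4, Z[3]=5)=4; Z[4]=4
i=5: min(r-i=3, Z[4]=4)=3; Z[5]=3
i=6: min(r-i=2, Z[5]=3)=2; Z[6]=2
i=7: min(r-i=1, Z[6]=2)=1; Z[7]=1
i=8: outside box; Z[8]=0
i=9: outside box; Z[9]=0
i=10: outside box; Z[10]=3 grow→box=[10,13)
i=11: min(r-i=2, Z[1]=7)=2; Z[11]=2
i=12: min(r-i=1, Z[2]=6)=1; Z[12]=1
i=13: outside box; Z[13]=0
i=14: outside box; Z[14]=4 grow→box=[14,18)
i=15: min(r-i=3, Z[1]=7)=3; Z[15]=3
i=16: min(r-i=2, Z[2]=6)=2; Z[16]=2
i=17: min(r-i=1, Z[3]=5)=1; Z[17]=1
i=18: outside box; Z[18]=0
i=19: outside box; Z[19]=0
i=20: outside box; Z[20]=5 grow→box=[20,25)
i=21: min(r-i=4, Z[1]=7)=4; Z[21]=4
i=22: min(r-i=3, Z[2]=6)=3; Z[22]=3
i=23: min(r-i=2, Z[3]=5)=2; Z[23]=2
i=24: min(r-i=1, Z[4]=4)=1; Z[24]=1
i=25: outside box; Z[25]=0
i=26: outside box; Z[26]=0
i=27: outside box; Z[27]=0
i=28: outside box; Z[28]=1 grow→box=[28,29)
i=29: outside box; Z[29]=0
i=30: outside box; Z[30]=0
i=31: outside box; Z[31]=2 grow→box=[31,33)
i=32: min(r-i=1, Z[1]=7)=1; Z[32]=1

[33, 7, 6, 5, 4, 3, 2, 1, 0, 0, 3, 2, 1, 0, 4, 3, 2, 1, 0, 0, 5, 4, 3, 2, 1, 0, 0, 0, 1, 0, 0, 2, 1]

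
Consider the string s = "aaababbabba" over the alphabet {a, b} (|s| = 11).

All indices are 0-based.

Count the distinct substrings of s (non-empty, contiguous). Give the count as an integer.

45

sorted suffixes:
  #0 SA[0]=10  'a'
  #1 SA[1]=0  'aaababbabba'
  #2 SA[2]=1  'aababbabba'
  #3 SA[3]=2  'ababbabba'
  #4 SA[4]=7  'abba'
  #5 SA[5]=4  'abbabba'
  #6 SA[6]=9  'ba'
  #7 SA[7]=6  'babba'
  #8 SA[8]=3  'babbabba'
  #9 SA[9]=8  'bba'
  #10 SA[10]=5  'bbabba'

SA = [10, 0, 1, 2, 7, 4, 9, 6, 3, 8, 5]
i: (SA[i-1],SA[i]) lcp shared
  1: (10,0) 1 'a'
  2: (0,1) 2 'aa'
  3: (1,2) 1 'a'
  4: (2,7) 2 'ab'
  5: (7,4) 4 'abba'
  6: (4,9) 0 ''
  7: (9,6) 2 'ba'
  8: (6,3) 5 'babba'
  9: (3,8) 1 'b'
  10: (8,5) 3 'bba'

n(n+1)/2 = 11·12/2 = 66
Σ LCP = 0 + 1 + 2 + 1 + 2 + 4 + 0 + 2 + 5 + 1 + 3 = 21
distinct = 66 − 21 = 45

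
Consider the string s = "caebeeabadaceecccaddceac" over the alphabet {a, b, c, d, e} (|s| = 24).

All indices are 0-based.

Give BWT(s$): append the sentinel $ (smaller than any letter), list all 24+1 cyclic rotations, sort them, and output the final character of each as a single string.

rank  rotation                   last
    0  $caebeeabadaceecccaddceac  c
    1  abadaceecccaddceac$caebee  e
    2  ac$caebeeabadaceecccaddce  e
    3  aceecccaddceac$caebeeabad  d
    4  adaceecccaddceac$caebeeab  b
    5  addceac$caebeeabadaceeccc  c
    6  aebeeabadaceecccaddceac$c  c
    7  badaceecccaddceac$caebeea  a
    8  beeabadaceecccaddceac$cae  e
    9  c$caebeeabadaceecccaddcea  a
   10  caddceac$caebeeabadaceecc  c
   11  caebeeabadaceecccaddceac$  $
   12  ccaddceac$caebeeabadaceec  c
   13  cccaddceac$caebeeabadacee  e
   14  ceac$caebeeabadaceecccadd  d
   15  ceecccaddceac$caebeeabada  a
   16  daceecccaddceac$caebeeaba  a
   17  dceac$caebeeabadaceecccad  d
   18  ddceac$caebeeabadaceeccca  a
   19  eabadaceecccaddceac$caebe  e
   20  eac$caebeeabadaceecccaddc  c
   21  ebeeabadaceecccaddceac$ca  a
   22  ecccaddceac$caebeeabadace  e
   23  eeabadaceecccaddceac$caeb  b
   24  eecccaddceac$caebeeabadac  c

ceedbccaeac$cedaadaecaebc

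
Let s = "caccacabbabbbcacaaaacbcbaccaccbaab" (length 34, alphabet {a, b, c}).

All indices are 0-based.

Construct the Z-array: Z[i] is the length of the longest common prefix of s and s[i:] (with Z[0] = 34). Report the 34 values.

[34, 0, 1, 3, 0, 2, 0, 0, 0, 0, 0, 0, 0, 3, 0, 2, 0, 0, 0, 0, 1, 0, 1, 0, 0, 1, 4, 0, 1, 1, 0, 0, 0, 0]

Z[0]=34
i=1: fresh scan; Z[1]=0
i=2: fresh scan; Z[2]=1 grow→box=[2,3)
i=3: fresh scan; Z[3]=3 grow→box=[3,6)
i=4: min(r-i=2, Z[1]=0)=0; Z[4]=0
i=5: min(r-i=1, Z[2]=1)=1; Z[5]=2 grow→box=[5,7)
i=6: min(r-i=1, Z[1]=0)=0; Z[6]=0
i=7: fresh scan; Z[7]=0
i=8: fresh scan; Z[8]=0
i=9: fresh scan; Z[9]=0
i=10: fresh scan; Z[10]=0
i=11: fresh scan; Z[11]=0
i=12: fresh scan; Z[12]=0
i=13: fresh scan; Z[13]=3 grow→box=[13,16)
i=14: min(r-i=2, Z[1]=0)=0; Z[14]=0
i=15: min(r-i=1, Z[2]=1)=1; Z[15]=2 grow→box=[15,17)
i=16: min(r-i=1, Z[1]=0)=0; Z[16]=0
i=17: fresh scan; Z[17]=0
i=18: fresh scan; Z[18]=0
i=19: fresh scan; Z[19]=0
i=20: fresh scan; Z[20]=1 grow→box=[20,21)
i=21: fresh scan; Z[21]=0
i=22: fresh scan; Z[22]=1 grow→box=[22,23)
i=23: fresh scan; Z[23]=0
i=24: fresh scan; Z[24]=0
i=25: fresh scan; Z[25]=1 grow→box=[25,26)
i=26: fresh scan; Z[26]=4 grow→box=[26,30)
i=27: min(r-i=3, Z[1]=0)=0; Z[27]=0
i=28: min(r-i=2, Z[2]=1)=1; Z[28]=1
i=29: min(r-i=1, Z[3]=3)=1; Z[29]=1
i=30: fresh scan; Z[30]=0
i=31: fresh scan; Z[31]=0
i=32: fresh scan; Z[32]=0
i=33: fresh scan; Z[33]=0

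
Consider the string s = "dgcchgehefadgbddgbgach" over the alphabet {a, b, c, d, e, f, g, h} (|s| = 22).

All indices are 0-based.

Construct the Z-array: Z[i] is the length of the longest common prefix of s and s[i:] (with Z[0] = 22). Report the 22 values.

[22, 0, 0, 0, 0, 0, 0, 0, 0, 0, 0, 2, 0, 0, 1, 2, 0, 0, 0, 0, 0, 0]

Z[0]=22
i=1: fresh scan; Z[1]=0
i=2: fresh scan; Z[2]=0
i=3: fresh scan; Z[3]=0
i=4: fresh scan; Z[4]=0
i=5: fresh scan; Z[5]=0
i=6: fresh scan; Z[6]=0
i=7: fresh scan; Z[7]=0
i=8: fresh scan; Z[8]=0
i=9: fresh scan; Z[9]=0
i=10: fresh scan; Z[10]=0
i=11: fresh scan; Z[11]=2 grow→box=[11,13)
i=12: min(r-i=1, Z[1]=0)=0; Z[12]=0
i=13: fresh scan; Z[13]=0
i=14: fresh scan; Z[14]=1 grow→box=[14,15)
i=15: fresh scan; Z[15]=2 grow→box=[15,17)
i=16: min(r-i=1, Z[1]=0)=0; Z[16]=0
i=17: fresh scan; Z[17]=0
i=18: fresh scan; Z[18]=0
i=19: fresh scan; Z[19]=0
i=20: fresh scan; Z[20]=0
i=21: fresh scan; Z[21]=0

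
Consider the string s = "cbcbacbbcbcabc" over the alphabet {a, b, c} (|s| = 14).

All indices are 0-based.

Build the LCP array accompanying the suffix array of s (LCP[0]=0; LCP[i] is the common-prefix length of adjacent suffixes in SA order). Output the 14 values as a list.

[0, 1, 0, 1, 1, 2, 2, 3, 0, 1, 1, 2, 2, 3]

rank | idx | suffix
   0 |  11 | abc
   1 |   4 | acbbcbcabc
   2 |   3 | bacbbcbcabc
   3 |   6 | bbcbcabc
   4 |  12 | bc
   5 |   9 | bcabc
   6 |   1 | bcbacbbcbcabc
   7 |   7 | bcbcabc
   8 |  13 | c
   9 |  10 | cabc
  10 |   2 | cbacbbcbcabc
  11 |   5 | cbbcbcabc
  12 |   8 | cbcabc
  13 |   0 | cbcbacbbcbcabc

SA = [11, 4, 3, 6, 12, 9, 1, 7, 13, 10, 2, 5, 8, 0]
[i] adj suffixes → lcp
  [1] 11/4 → 1 ('a')
  [2] 4/3 → 0 ('')
  [3] 3/6 → 1 ('b')
  [4] 6/12 → 1 ('b')
  [5] 12/9 → 2 ('bc')
  [6] 9/1 → 2 ('bc')
  [7] 1/7 → 3 ('bcb')
  [8] 7/13 → 0 ('')
  [9] 13/10 → 1 ('c')
  [10] 10/2 → 1 ('c')
  [11] 2/5 → 2 ('cb')
  [12] 5/8 → 2 ('cb')
  [13] 8/0 → 3 ('cbc')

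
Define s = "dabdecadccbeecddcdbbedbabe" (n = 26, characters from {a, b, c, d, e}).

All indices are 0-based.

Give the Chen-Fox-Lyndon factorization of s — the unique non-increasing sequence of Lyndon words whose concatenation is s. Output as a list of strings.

["d", "abdecadccbeecddcdbbedbabe"]

emit factor 1: 'd' (i=0, period=1)
emit factor 2: 'abdecadccbeecddcdbbedbabe' (i=1, period=25)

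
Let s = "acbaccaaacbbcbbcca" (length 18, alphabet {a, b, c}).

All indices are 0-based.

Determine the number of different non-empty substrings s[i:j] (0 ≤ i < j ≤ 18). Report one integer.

rank→(start, suffix):
  0 → (17, 'a')
  1 → (6, 'aaacbbcbbcca')
  2 → (7, 'aacbbcbbcca')
  3 → (0, 'acbaccaaacbbcbbcca')
  4 → (8, 'acbbcbbcca')
  5 → (3, 'accaaacbbcbbcca')
  6 → (2, 'baccaaacbbcbbcca')
  7 → (10, 'bbcbbcca')
  8 → (13, 'bbcca')
  9 → (11, 'bcbbcca')
  10 → (14, 'bcca')
  11 → (16, 'ca')
  12 → (5, 'caaacbbcbbcca')
  13 → (1, 'cbaccaaacbbcbbcca')
  14 → (9, 'cbbcbbcca')
  15 → (12, 'cbbcca')
  16 → (15, 'cca')
  17 → (4, 'ccaaacbbcbbcca')

SA = [17, 6, 7, 0, 8, 3, 2, 10, 13, 11, 14, 16, 5, 1, 9, 12, 15, 4]
[i] adj suffixes → lcp
  [1] 17/6 → 1 ('a')
  [2] 6/7 → 2 ('aa')
  [3] 7/0 → 1 ('a')
  [4] 0/8 → 3 ('acb')
  [5] 8/3 → 2 ('ac')
  [6] 3/2 → 0 ('')
  [7] 2/10 → 1 ('b')
  [8] 10/13 → 3 ('bbc')
  [9] 13/11 → 1 ('b')
  [10] 11/14 → 2 ('bc')
  [11] 14/16 → 0 ('')
  [12] 16/5 → 2 ('ca')
  [13] 5/1 → 1 ('c')
  [14] 1/9 → 2 ('cb')
  [15] 9/12 → 4 ('cbbc')
  [16] 12/15 → 1 ('c')
  [17] 15/4 → 3 ('cca')

n(n+1)/2 = 18·19/2 = 171
Σ LCP = 0 + 1 + 2 + 1 + 3 + 2 + 0 + 1 + 3 + 1 + 2 + 0 + 2 + 1 + 2 + 4 + 1 + 3 = 29
distinct = 171 − 29 = 142

142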